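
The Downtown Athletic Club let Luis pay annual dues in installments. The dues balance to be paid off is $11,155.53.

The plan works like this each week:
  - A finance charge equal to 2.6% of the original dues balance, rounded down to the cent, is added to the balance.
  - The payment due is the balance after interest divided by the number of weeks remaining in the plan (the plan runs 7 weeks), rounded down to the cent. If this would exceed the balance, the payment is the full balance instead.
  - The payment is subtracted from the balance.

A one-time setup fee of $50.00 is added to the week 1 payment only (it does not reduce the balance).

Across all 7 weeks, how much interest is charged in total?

# | Opening | Interest | Payment | Fee | End bal
1 | $11,155.53 | $290.04 | $1,635.08 | $50.00 | $9,810.49
2 | $9,810.49 | $290.04 | $1,683.42 | — | $8,417.11
3 | $8,417.11 | $290.04 | $1,741.43 | — | $6,965.72
4 | $6,965.72 | $290.04 | $1,813.94 | — | $5,441.82
5 | $5,441.82 | $290.04 | $1,910.62 | — | $3,821.24
6 | $3,821.24 | $290.04 | $2,055.64 | — | $2,055.64
7 | $2,055.64 | $290.04 | $2,345.68 | — | $0.00
Total interest: $290.04 + $290.04 + $290.04 + $290.04 + $290.04 + $290.04 + $290.04 = $2,030.28

$2,030.28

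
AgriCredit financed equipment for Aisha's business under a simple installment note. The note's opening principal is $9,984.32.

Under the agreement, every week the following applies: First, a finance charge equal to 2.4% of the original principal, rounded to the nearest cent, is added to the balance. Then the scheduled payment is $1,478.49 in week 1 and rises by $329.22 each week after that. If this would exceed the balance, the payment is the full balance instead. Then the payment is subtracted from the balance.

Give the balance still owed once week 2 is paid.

$7,177.36

# | Opening | Interest | Payment | End bal
1 | $9,984.32 | $239.62 | $1,478.49 | $8,745.45
2 | $8,745.45 | $239.62 | $1,807.71 | $7,177.36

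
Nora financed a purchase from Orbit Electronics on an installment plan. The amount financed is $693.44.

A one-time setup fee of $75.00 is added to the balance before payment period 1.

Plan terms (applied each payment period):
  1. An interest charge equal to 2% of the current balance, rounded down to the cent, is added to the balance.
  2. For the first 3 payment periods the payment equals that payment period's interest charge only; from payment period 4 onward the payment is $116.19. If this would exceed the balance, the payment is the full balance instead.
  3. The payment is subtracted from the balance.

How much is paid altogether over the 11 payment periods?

$878.64

# | Opening | Interest | Payment | End bal
1 | $768.44 | $15.36 | $15.36 | $768.44
2 | $768.44 | $15.36 | $15.36 | $768.44
3 | $768.44 | $15.36 | $15.36 | $768.44
4 | $768.44 | $15.36 | $116.19 | $667.61
5 | $667.61 | $13.35 | $116.19 | $564.77
6 | $564.77 | $11.29 | $116.19 | $459.87
7 | $459.87 | $9.19 | $116.19 | $352.87
8 | $352.87 | $7.05 | $116.19 | $243.73
9 | $243.73 | $4.87 | $116.19 | $132.41
10 | $132.41 | $2.64 | $116.19 | $18.86
11 | $18.86 | $0.37 | $19.23 | $0.00
Total paid: $878.64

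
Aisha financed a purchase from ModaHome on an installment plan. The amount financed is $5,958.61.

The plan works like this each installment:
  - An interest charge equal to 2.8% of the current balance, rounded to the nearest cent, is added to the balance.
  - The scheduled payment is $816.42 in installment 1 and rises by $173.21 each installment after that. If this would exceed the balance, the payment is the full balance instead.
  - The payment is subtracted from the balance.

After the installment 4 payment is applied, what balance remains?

$2,190.32

# | Opening | Interest | Payment | End bal
1 | $5,958.61 | $166.84 | $816.42 | $5,309.03
2 | $5,309.03 | $148.65 | $989.63 | $4,468.05
3 | $4,468.05 | $125.11 | $1,162.84 | $3,430.32
4 | $3,430.32 | $96.05 | $1,336.05 | $2,190.32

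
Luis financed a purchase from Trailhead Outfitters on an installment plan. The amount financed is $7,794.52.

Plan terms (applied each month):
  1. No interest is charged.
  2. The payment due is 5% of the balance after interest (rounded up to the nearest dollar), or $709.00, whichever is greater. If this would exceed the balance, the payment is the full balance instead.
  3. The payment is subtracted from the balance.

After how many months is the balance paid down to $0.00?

Month 1: opening $7,794.52; payment $709.00; balance $7,085.52
Month 2: opening $7,085.52; payment $709.00; balance $6,376.52
Month 3: opening $6,376.52; payment $709.00; balance $5,667.52
Month 4: opening $5,667.52; payment $709.00; balance $4,958.52
Month 5: opening $4,958.52; payment $709.00; balance $4,249.52
Month 6: opening $4,249.52; payment $709.00; balance $3,540.52
Month 7: opening $3,540.52; payment $709.00; balance $2,831.52
Month 8: opening $2,831.52; payment $709.00; balance $2,122.52
Month 9: opening $2,122.52; payment $709.00; balance $1,413.52
Month 10: opening $1,413.52; payment $709.00; balance $704.52
Month 11: opening $704.52; payment $704.52; balance $0.00
Balance reaches $0.00 in month 11.

11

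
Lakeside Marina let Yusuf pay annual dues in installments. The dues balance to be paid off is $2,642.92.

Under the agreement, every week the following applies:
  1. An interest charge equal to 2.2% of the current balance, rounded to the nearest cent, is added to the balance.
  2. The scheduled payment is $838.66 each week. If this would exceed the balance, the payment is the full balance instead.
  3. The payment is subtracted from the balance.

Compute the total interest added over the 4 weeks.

Week 1: opening $2,642.92; interest $58.14 → $2,701.06; payment $838.66; balance $1,862.40
Week 2: opening $1,862.40; interest $40.97 → $1,903.37; payment $838.66; balance $1,064.71
Week 3: opening $1,064.71; interest $23.42 → $1,088.13; payment $838.66; balance $249.47
Week 4: opening $249.47; interest $5.49 → $254.96; payment $254.96; balance $0.00
Total interest: $58.14 + $40.97 + $23.42 + $5.49 = $128.02

$128.02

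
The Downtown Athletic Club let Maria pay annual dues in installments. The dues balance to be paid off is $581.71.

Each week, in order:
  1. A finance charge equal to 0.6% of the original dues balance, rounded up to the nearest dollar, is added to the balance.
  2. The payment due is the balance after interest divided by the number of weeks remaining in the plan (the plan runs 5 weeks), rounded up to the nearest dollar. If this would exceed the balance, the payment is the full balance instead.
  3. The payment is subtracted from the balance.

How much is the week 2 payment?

$118.00

Week 1: $581.71 +$4.00 interest = $585.71; pay $118.00 → $467.71
Week 2: $467.71 +$4.00 interest = $471.71; pay $118.00 → $353.71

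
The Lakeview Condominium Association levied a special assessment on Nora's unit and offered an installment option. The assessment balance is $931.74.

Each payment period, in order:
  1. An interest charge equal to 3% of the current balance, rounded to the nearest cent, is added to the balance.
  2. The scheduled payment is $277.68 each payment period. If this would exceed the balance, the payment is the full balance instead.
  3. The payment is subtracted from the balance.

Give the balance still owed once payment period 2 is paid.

Payment period 1: opening $931.74; interest $27.95 → $959.69; payment $277.68; balance $682.01
Payment period 2: opening $682.01; interest $20.46 → $702.47; payment $277.68; balance $424.79

$424.79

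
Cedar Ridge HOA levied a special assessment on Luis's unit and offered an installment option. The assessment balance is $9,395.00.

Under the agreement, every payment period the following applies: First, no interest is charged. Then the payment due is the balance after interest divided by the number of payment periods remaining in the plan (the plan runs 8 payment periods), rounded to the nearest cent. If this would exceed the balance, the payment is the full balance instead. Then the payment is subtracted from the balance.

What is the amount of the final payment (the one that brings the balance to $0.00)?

$1,174.37

Payment period 1: $9,395.00 − $1,174.38 → $8,220.62
Payment period 2: $8,220.62 − $1,174.37 → $7,046.25
Payment period 3: $7,046.25 − $1,174.38 → $5,871.87
Payment period 4: $5,871.87 − $1,174.37 → $4,697.50
Payment period 5: $4,697.50 − $1,174.38 → $3,523.12
Payment period 6: $3,523.12 − $1,174.37 → $2,348.75
Payment period 7: $2,348.75 − $1,174.38 → $1,174.37
Payment period 8: $1,174.37 − $1,174.37 → $0.00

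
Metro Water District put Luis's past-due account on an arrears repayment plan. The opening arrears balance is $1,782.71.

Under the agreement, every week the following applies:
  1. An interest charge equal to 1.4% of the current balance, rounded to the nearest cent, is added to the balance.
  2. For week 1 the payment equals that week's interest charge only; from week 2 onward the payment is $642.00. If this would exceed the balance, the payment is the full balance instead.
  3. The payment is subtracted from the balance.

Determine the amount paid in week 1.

Week 1: opening $1,782.71; interest $24.96 → $1,807.67; payment $24.96; balance $1,782.71

$24.96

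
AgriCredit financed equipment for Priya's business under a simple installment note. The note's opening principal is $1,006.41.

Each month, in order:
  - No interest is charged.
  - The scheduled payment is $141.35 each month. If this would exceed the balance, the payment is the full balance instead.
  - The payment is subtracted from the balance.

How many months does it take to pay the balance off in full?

8

Month 1: opening $1,006.41; payment $141.35; balance $865.06
Month 2: opening $865.06; payment $141.35; balance $723.71
Month 3: opening $723.71; payment $141.35; balance $582.36
Month 4: opening $582.36; payment $141.35; balance $441.01
Month 5: opening $441.01; payment $141.35; balance $299.66
Month 6: opening $299.66; payment $141.35; balance $158.31
Month 7: opening $158.31; payment $141.35; balance $16.96
Month 8: opening $16.96; payment $16.96; balance $0.00
Balance reaches $0.00 in month 8.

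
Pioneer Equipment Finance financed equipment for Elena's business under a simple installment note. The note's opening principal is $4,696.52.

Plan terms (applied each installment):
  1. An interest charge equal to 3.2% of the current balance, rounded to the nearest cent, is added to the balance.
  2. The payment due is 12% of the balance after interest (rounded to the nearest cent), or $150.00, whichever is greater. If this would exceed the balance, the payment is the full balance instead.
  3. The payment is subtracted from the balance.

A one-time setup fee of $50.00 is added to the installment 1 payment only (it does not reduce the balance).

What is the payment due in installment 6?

Installment 1: $4,696.52 +$150.29 interest = $4,846.81; pay $581.62 (+ $50.00 fee) → $4,265.19
Installment 2: $4,265.19 +$136.49 interest = $4,401.68; pay $528.20 → $3,873.48
Installment 3: $3,873.48 +$123.95 interest = $3,997.43; pay $479.69 → $3,517.74
Installment 4: $3,517.74 +$112.57 interest = $3,630.31; pay $435.64 → $3,194.67
Installment 5: $3,194.67 +$102.23 interest = $3,296.90; pay $395.63 → $2,901.27
Installment 6: $2,901.27 +$92.84 interest = $2,994.11; pay $359.29 → $2,634.82

$359.29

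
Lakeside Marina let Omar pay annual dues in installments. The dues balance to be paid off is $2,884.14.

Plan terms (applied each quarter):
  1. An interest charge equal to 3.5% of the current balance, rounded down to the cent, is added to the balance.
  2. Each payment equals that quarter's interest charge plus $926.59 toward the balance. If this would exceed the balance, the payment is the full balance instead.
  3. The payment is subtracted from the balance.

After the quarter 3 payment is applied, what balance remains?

$104.37

Quarter 1: $2,884.14 +$100.94 interest = $2,985.08; pay $1,027.53 → $1,957.55
Quarter 2: $1,957.55 +$68.51 interest = $2,026.06; pay $995.10 → $1,030.96
Quarter 3: $1,030.96 +$36.08 interest = $1,067.04; pay $962.67 → $104.37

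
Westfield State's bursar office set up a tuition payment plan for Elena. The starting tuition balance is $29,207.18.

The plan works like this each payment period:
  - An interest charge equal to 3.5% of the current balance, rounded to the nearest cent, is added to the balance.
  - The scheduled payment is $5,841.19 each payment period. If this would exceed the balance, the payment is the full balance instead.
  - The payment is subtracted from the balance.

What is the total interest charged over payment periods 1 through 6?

# | Opening | Interest | Payment | End bal
1 | $29,207.18 | $1,022.25 | $5,841.19 | $24,388.24
2 | $24,388.24 | $853.59 | $5,841.19 | $19,400.64
3 | $19,400.64 | $679.02 | $5,841.19 | $14,238.47
4 | $14,238.47 | $498.35 | $5,841.19 | $8,895.63
5 | $8,895.63 | $311.35 | $5,841.19 | $3,365.79
6 | $3,365.79 | $117.80 | $3,483.59 | $0.00
Total interest: $1,022.25 + $853.59 + $679.02 + $498.35 + $311.35 + $117.80 = $3,482.36

$3,482.36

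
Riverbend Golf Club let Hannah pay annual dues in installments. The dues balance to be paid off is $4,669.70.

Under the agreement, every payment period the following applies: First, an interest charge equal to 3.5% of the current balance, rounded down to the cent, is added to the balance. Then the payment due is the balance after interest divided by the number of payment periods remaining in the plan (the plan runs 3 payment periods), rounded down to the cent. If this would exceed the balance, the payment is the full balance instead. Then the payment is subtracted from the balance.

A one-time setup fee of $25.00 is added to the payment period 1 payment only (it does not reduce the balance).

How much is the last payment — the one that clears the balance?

Payment period 1: opening $4,669.70; interest $163.43 → $4,833.13; payment $1,611.04 (+ $25.00 fee); balance $3,222.09
Payment period 2: opening $3,222.09; interest $112.77 → $3,334.86; payment $1,667.43; balance $1,667.43
Payment period 3: opening $1,667.43; interest $58.36 → $1,725.79; payment $1,725.79; balance $0.00

$1,725.79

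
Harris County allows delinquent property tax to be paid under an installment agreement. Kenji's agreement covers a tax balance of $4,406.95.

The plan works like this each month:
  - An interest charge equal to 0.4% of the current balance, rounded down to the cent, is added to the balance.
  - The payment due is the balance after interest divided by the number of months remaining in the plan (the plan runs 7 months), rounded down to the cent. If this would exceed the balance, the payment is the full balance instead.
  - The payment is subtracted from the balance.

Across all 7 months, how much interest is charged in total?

Month 1: opening $4,406.95; interest $17.62 → $4,424.57; payment $632.08; balance $3,792.49
Month 2: opening $3,792.49; interest $15.16 → $3,807.65; payment $634.60; balance $3,173.05
Month 3: opening $3,173.05; interest $12.69 → $3,185.74; payment $637.14; balance $2,548.60
Month 4: opening $2,548.60; interest $10.19 → $2,558.79; payment $639.69; balance $1,919.10
Month 5: opening $1,919.10; interest $7.67 → $1,926.77; payment $642.25; balance $1,284.52
Month 6: opening $1,284.52; interest $5.13 → $1,289.65; payment $644.82; balance $644.83
Month 7: opening $644.83; interest $2.57 → $647.40; payment $647.40; balance $0.00
Total interest: $17.62 + $15.16 + $12.69 + $10.19 + $7.67 + $5.13 + $2.57 = $71.03

$71.03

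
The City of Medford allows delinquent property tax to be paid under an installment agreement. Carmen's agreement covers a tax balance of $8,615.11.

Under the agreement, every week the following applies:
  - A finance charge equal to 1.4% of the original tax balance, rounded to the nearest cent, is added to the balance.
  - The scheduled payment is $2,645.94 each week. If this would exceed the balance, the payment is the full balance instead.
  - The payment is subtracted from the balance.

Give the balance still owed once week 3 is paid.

$1,039.12

Week 1: opening $8,615.11; interest $120.61 → $8,735.72; payment $2,645.94; balance $6,089.78
Week 2: opening $6,089.78; interest $120.61 → $6,210.39; payment $2,645.94; balance $3,564.45
Week 3: opening $3,564.45; interest $120.61 → $3,685.06; payment $2,645.94; balance $1,039.12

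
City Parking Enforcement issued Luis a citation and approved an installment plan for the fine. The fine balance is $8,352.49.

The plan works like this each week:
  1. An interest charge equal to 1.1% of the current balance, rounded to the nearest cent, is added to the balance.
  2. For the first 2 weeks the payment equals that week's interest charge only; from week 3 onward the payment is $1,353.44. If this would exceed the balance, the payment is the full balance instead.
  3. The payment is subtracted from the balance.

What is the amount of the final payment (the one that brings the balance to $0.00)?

Week 1: opening $8,352.49; interest $91.88 → $8,444.37; payment $91.88; balance $8,352.49
Week 2: opening $8,352.49; interest $91.88 → $8,444.37; payment $91.88; balance $8,352.49
Week 3: opening $8,352.49; interest $91.88 → $8,444.37; payment $1,353.44; balance $7,090.93
Week 4: opening $7,090.93; interest $78.00 → $7,168.93; payment $1,353.44; balance $5,815.49
Week 5: opening $5,815.49; interest $63.97 → $5,879.46; payment $1,353.44; balance $4,526.02
Week 6: opening $4,526.02; interest $49.79 → $4,575.81; payment $1,353.44; balance $3,222.37
Week 7: opening $3,222.37; interest $35.45 → $3,257.82; payment $1,353.44; balance $1,904.38
Week 8: opening $1,904.38; interest $20.95 → $1,925.33; payment $1,353.44; balance $571.89
Week 9: opening $571.89; interest $6.29 → $578.18; payment $578.18; balance $0.00

$578.18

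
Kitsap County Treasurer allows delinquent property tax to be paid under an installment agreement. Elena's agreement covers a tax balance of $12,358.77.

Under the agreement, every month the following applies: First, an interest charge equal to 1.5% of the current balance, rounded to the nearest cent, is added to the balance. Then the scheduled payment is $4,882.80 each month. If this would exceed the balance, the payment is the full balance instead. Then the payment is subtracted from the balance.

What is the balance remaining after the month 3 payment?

Month 1: $12,358.77 +$185.38 interest = $12,544.15; pay $4,882.80 → $7,661.35
Month 2: $7,661.35 +$114.92 interest = $7,776.27; pay $4,882.80 → $2,893.47
Month 3: $2,893.47 +$43.40 interest = $2,936.87; pay $2,936.87 → $0.00

$0.00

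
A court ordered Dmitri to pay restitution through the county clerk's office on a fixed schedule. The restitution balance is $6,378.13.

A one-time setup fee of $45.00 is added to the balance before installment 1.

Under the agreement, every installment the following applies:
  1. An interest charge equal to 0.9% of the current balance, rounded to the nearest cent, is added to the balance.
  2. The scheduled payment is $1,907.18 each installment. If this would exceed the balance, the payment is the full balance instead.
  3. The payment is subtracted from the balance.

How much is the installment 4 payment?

$832.35

Installment 1: $6,423.13 +$57.81 interest = $6,480.94; pay $1,907.18 → $4,573.76
Installment 2: $4,573.76 +$41.16 interest = $4,614.92; pay $1,907.18 → $2,707.74
Installment 3: $2,707.74 +$24.37 interest = $2,732.11; pay $1,907.18 → $824.93
Installment 4: $824.93 +$7.42 interest = $832.35; pay $832.35 → $0.00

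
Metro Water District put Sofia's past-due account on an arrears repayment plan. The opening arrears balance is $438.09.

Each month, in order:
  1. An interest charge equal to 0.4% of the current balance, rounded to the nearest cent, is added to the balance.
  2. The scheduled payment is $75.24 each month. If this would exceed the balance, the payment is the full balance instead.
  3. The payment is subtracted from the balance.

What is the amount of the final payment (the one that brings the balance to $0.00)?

Month 1: opening $438.09; interest $1.75 → $439.84; payment $75.24; balance $364.60
Month 2: opening $364.60; interest $1.46 → $366.06; payment $75.24; balance $290.82
Month 3: opening $290.82; interest $1.16 → $291.98; payment $75.24; balance $216.74
Month 4: opening $216.74; interest $0.87 → $217.61; payment $75.24; balance $142.37
Month 5: opening $142.37; interest $0.57 → $142.94; payment $75.24; balance $67.70
Month 6: opening $67.70; interest $0.27 → $67.97; payment $67.97; balance $0.00

$67.97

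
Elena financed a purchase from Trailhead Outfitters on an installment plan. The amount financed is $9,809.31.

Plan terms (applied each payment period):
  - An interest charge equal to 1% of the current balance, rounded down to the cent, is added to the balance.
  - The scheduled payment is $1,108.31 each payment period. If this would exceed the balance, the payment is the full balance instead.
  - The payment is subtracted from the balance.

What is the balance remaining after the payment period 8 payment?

$1,438.96

Payment period 1: $9,809.31 +$98.09 interest = $9,907.40; pay $1,108.31 → $8,799.09
Payment period 2: $8,799.09 +$87.99 interest = $8,887.08; pay $1,108.31 → $7,778.77
Payment period 3: $7,778.77 +$77.78 interest = $7,856.55; pay $1,108.31 → $6,748.24
Payment period 4: $6,748.24 +$67.48 interest = $6,815.72; pay $1,108.31 → $5,707.41
Payment period 5: $5,707.41 +$57.07 interest = $5,764.48; pay $1,108.31 → $4,656.17
Payment period 6: $4,656.17 +$46.56 interest = $4,702.73; pay $1,108.31 → $3,594.42
Payment period 7: $3,594.42 +$35.94 interest = $3,630.36; pay $1,108.31 → $2,522.05
Payment period 8: $2,522.05 +$25.22 interest = $2,547.27; pay $1,108.31 → $1,438.96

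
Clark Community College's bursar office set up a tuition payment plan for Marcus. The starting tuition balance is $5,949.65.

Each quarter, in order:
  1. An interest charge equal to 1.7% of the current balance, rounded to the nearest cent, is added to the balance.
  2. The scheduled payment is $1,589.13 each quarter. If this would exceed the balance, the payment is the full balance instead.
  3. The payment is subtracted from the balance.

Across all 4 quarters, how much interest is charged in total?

Quarter 1: $5,949.65 +$101.14 interest = $6,050.79; pay $1,589.13 → $4,461.66
Quarter 2: $4,461.66 +$75.85 interest = $4,537.51; pay $1,589.13 → $2,948.38
Quarter 3: $2,948.38 +$50.12 interest = $2,998.50; pay $1,589.13 → $1,409.37
Quarter 4: $1,409.37 +$23.96 interest = $1,433.33; pay $1,433.33 → $0.00
Total interest: $101.14 + $75.85 + $50.12 + $23.96 = $251.07

$251.07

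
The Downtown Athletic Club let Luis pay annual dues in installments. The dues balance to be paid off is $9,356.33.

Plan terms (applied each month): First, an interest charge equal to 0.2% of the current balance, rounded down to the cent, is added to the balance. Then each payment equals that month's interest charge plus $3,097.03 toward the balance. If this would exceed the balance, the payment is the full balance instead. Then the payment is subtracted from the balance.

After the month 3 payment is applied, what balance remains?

$65.24

# | Opening | Interest | Payment | End bal
1 | $9,356.33 | $18.71 | $3,115.74 | $6,259.30
2 | $6,259.30 | $12.51 | $3,109.54 | $3,162.27
3 | $3,162.27 | $6.32 | $3,103.35 | $65.24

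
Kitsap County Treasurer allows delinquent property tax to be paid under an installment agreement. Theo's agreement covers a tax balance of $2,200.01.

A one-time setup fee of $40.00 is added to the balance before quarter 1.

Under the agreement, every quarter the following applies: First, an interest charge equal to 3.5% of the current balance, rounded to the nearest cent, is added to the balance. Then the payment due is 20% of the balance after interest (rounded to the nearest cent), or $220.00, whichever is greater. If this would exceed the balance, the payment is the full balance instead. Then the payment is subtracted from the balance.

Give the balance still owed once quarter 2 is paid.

$1,535.72

Quarter 1: opening $2,240.01; interest $78.40 → $2,318.41; payment $463.68; balance $1,854.73
Quarter 2: opening $1,854.73; interest $64.92 → $1,919.65; payment $383.93; balance $1,535.72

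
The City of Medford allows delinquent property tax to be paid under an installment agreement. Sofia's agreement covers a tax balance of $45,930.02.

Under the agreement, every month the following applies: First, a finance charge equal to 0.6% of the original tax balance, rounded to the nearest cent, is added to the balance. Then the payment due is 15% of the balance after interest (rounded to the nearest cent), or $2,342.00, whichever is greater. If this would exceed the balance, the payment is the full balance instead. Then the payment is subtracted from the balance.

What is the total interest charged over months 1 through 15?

$4,133.70

# | Opening | Interest | Payment | End bal
1 | $45,930.02 | $275.58 | $6,930.84 | $39,274.76
2 | $39,274.76 | $275.58 | $5,932.55 | $33,617.79
3 | $33,617.79 | $275.58 | $5,084.01 | $28,809.36
4 | $28,809.36 | $275.58 | $4,362.74 | $24,722.20
5 | $24,722.20 | $275.58 | $3,749.67 | $21,248.11
6 | $21,248.11 | $275.58 | $3,228.55 | $18,295.14
7 | $18,295.14 | $275.58 | $2,785.61 | $15,785.11
8 | $15,785.11 | $275.58 | $2,409.10 | $13,651.59
9 | $13,651.59 | $275.58 | $2,342.00 | $11,585.17
10 | $11,585.17 | $275.58 | $2,342.00 | $9,518.75
11 | $9,518.75 | $275.58 | $2,342.00 | $7,452.33
12 | $7,452.33 | $275.58 | $2,342.00 | $5,385.91
13 | $5,385.91 | $275.58 | $2,342.00 | $3,319.49
14 | $3,319.49 | $275.58 | $2,342.00 | $1,253.07
15 | $1,253.07 | $275.58 | $1,528.65 | $0.00
Total interest: $275.58 + $275.58 + $275.58 + $275.58 + $275.58 + $275.58 + $275.58 + $275.58 + $275.58 + $275.58 + $275.58 + $275.58 + $275.58 + $275.58 + $275.58 = $4,133.70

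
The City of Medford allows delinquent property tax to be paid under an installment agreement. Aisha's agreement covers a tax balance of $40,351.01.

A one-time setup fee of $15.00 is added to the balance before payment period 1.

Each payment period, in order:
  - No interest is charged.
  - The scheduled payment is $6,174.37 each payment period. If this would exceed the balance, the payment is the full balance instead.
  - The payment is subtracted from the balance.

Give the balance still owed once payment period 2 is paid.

Payment period 1: opening $40,366.01; payment $6,174.37; balance $34,191.64
Payment period 2: opening $34,191.64; payment $6,174.37; balance $28,017.27

$28,017.27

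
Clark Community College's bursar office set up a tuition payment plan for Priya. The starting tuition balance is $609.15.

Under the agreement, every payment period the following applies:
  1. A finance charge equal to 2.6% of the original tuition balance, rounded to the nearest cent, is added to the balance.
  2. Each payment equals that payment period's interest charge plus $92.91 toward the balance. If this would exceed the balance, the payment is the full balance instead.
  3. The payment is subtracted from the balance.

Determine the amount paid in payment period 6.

$108.75

# | Opening | Interest | Payment | End bal
1 | $609.15 | $15.84 | $108.75 | $516.24
2 | $516.24 | $15.84 | $108.75 | $423.33
3 | $423.33 | $15.84 | $108.75 | $330.42
4 | $330.42 | $15.84 | $108.75 | $237.51
5 | $237.51 | $15.84 | $108.75 | $144.60
6 | $144.60 | $15.84 | $108.75 | $51.69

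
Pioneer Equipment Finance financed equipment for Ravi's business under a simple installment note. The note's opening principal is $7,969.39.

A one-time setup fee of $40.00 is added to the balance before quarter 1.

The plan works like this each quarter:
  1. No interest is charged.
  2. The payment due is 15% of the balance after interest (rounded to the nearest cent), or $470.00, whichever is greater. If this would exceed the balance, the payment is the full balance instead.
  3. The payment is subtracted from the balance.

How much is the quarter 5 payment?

Quarter 1: opening $8,009.39; payment $1,201.41; balance $6,807.98
Quarter 2: opening $6,807.98; payment $1,021.20; balance $5,786.78
Quarter 3: opening $5,786.78; payment $868.02; balance $4,918.76
Quarter 4: opening $4,918.76; payment $737.81; balance $4,180.95
Quarter 5: opening $4,180.95; payment $627.14; balance $3,553.81

$627.14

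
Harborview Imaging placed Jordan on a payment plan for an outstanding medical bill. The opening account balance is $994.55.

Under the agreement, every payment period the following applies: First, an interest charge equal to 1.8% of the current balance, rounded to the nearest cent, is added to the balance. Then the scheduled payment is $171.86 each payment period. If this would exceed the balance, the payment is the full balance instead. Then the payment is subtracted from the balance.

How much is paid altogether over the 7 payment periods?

$1,059.89

# | Opening | Interest | Payment | End bal
1 | $994.55 | $17.90 | $171.86 | $840.59
2 | $840.59 | $15.13 | $171.86 | $683.86
3 | $683.86 | $12.31 | $171.86 | $524.31
4 | $524.31 | $9.44 | $171.86 | $361.89
5 | $361.89 | $6.51 | $171.86 | $196.54
6 | $196.54 | $3.54 | $171.86 | $28.22
7 | $28.22 | $0.51 | $28.73 | $0.00
Total paid: $1,059.89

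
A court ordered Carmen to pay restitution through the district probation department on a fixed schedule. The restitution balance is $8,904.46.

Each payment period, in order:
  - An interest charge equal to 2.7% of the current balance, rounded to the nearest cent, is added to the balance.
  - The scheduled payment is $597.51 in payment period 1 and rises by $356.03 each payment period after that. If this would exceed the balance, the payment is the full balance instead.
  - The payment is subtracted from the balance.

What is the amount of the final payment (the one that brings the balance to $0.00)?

$1,104.37

Payment period 1: opening $8,904.46; interest $240.42 → $9,144.88; payment $597.51; balance $8,547.37
Payment period 2: opening $8,547.37; interest $230.78 → $8,778.15; payment $953.54; balance $7,824.61
Payment period 3: opening $7,824.61; interest $211.26 → $8,035.87; payment $1,309.57; balance $6,726.30
Payment period 4: opening $6,726.30; interest $181.61 → $6,907.91; payment $1,665.60; balance $5,242.31
Payment period 5: opening $5,242.31; interest $141.54 → $5,383.85; payment $2,021.63; balance $3,362.22
Payment period 6: opening $3,362.22; interest $90.78 → $3,453.00; payment $2,377.66; balance $1,075.34
Payment period 7: opening $1,075.34; interest $29.03 → $1,104.37; payment $1,104.37; balance $0.00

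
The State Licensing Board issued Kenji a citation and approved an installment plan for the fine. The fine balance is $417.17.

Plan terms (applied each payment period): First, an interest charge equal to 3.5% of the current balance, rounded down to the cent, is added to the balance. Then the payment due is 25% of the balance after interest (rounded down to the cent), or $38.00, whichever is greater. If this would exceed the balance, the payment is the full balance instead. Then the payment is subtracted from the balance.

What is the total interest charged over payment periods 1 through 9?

# | Opening | Interest | Payment | End bal
1 | $417.17 | $14.60 | $107.94 | $323.83
2 | $323.83 | $11.33 | $83.79 | $251.37
3 | $251.37 | $8.79 | $65.04 | $195.12
4 | $195.12 | $6.82 | $50.48 | $151.46
5 | $151.46 | $5.30 | $39.19 | $117.57
6 | $117.57 | $4.11 | $38.00 | $83.68
7 | $83.68 | $2.92 | $38.00 | $48.60
8 | $48.60 | $1.70 | $38.00 | $12.30
9 | $12.30 | $0.43 | $12.73 | $0.00
Total interest: $14.60 + $11.33 + $8.79 + $6.82 + $5.30 + $4.11 + $2.92 + $1.70 + $0.43 = $56.00

$56.00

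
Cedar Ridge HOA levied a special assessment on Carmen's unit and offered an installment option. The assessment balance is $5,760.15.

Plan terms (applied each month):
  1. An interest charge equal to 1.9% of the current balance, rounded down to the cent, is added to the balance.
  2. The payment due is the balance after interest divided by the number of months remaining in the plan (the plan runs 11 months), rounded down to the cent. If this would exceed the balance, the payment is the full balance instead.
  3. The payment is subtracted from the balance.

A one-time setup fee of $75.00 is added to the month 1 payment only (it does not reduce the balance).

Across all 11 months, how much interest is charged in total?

$700.02

Month 1: $5,760.15 +$109.44 interest = $5,869.59; pay $533.59 (+ $75.00 fee) → $5,336.00
Month 2: $5,336.00 +$101.38 interest = $5,437.38; pay $543.73 → $4,893.65
Month 3: $4,893.65 +$92.97 interest = $4,986.62; pay $554.06 → $4,432.56
Month 4: $4,432.56 +$84.21 interest = $4,516.77; pay $564.59 → $3,952.18
Month 5: $3,952.18 +$75.09 interest = $4,027.27; pay $575.32 → $3,451.95
Month 6: $3,451.95 +$65.58 interest = $3,517.53; pay $586.25 → $2,931.28
Month 7: $2,931.28 +$55.69 interest = $2,986.97; pay $597.39 → $2,389.58
Month 8: $2,389.58 +$45.40 interest = $2,434.98; pay $608.74 → $1,826.24
Month 9: $1,826.24 +$34.69 interest = $1,860.93; pay $620.31 → $1,240.62
Month 10: $1,240.62 +$23.57 interest = $1,264.19; pay $632.09 → $632.10
Month 11: $632.10 +$12.00 interest = $644.10; pay $644.10 → $0.00
Total interest: $109.44 + $101.38 + $92.97 + $84.21 + $75.09 + $65.58 + $55.69 + $45.40 + $34.69 + $23.57 + $12.00 = $700.02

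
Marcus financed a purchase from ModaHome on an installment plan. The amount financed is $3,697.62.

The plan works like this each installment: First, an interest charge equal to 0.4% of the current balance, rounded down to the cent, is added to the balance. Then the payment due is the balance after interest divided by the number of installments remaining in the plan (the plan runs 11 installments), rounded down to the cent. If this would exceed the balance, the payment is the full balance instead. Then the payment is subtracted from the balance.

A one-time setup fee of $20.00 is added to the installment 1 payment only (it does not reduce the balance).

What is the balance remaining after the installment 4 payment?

$2,390.90

Installment 1: $3,697.62 +$14.79 interest = $3,712.41; pay $337.49 (+ $20.00 fee) → $3,374.92
Installment 2: $3,374.92 +$13.49 interest = $3,388.41; pay $338.84 → $3,049.57
Installment 3: $3,049.57 +$12.19 interest = $3,061.76; pay $340.19 → $2,721.57
Installment 4: $2,721.57 +$10.88 interest = $2,732.45; pay $341.55 → $2,390.90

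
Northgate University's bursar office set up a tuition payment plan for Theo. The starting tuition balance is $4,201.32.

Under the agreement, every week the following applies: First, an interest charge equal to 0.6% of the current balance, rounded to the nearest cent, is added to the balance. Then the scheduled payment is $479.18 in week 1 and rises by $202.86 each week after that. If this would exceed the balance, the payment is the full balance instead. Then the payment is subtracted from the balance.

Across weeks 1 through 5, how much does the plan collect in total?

$4,287.75

Week 1: $4,201.32 +$25.21 interest = $4,226.53; pay $479.18 → $3,747.35
Week 2: $3,747.35 +$22.48 interest = $3,769.83; pay $682.04 → $3,087.79
Week 3: $3,087.79 +$18.53 interest = $3,106.32; pay $884.90 → $2,221.42
Week 4: $2,221.42 +$13.33 interest = $2,234.75; pay $1,087.76 → $1,146.99
Week 5: $1,146.99 +$6.88 interest = $1,153.87; pay $1,153.87 → $0.00
Total paid: $4,287.75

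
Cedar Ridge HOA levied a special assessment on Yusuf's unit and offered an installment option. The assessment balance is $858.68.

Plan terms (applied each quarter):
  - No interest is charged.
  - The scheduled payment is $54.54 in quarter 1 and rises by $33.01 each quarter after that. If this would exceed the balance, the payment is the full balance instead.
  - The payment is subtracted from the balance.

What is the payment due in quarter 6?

Quarter 1: opening $858.68; payment $54.54; balance $804.14
Quarter 2: opening $804.14; payment $87.55; balance $716.59
Quarter 3: opening $716.59; payment $120.56; balance $596.03
Quarter 4: opening $596.03; payment $153.57; balance $442.46
Quarter 5: opening $442.46; payment $186.58; balance $255.88
Quarter 6: opening $255.88; payment $219.59; balance $36.29

$219.59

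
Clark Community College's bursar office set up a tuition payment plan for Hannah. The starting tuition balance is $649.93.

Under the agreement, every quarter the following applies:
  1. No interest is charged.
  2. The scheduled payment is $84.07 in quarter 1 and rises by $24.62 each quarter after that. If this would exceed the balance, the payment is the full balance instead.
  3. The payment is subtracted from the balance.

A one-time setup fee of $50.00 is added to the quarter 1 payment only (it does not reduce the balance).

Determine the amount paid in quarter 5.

# | Opening | Payment | Fee | End bal
1 | $649.93 | $84.07 | $50.00 | $565.86
2 | $565.86 | $108.69 | — | $457.17
3 | $457.17 | $133.31 | — | $323.86
4 | $323.86 | $157.93 | — | $165.93
5 | $165.93 | $165.93 | — | $0.00

$165.93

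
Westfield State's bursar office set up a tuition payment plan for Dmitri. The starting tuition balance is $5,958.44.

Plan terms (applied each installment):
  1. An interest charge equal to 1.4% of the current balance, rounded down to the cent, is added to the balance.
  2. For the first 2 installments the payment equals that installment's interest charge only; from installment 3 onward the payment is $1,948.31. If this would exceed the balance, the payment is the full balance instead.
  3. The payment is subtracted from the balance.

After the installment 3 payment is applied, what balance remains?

Installment 1: $5,958.44 +$83.41 interest = $6,041.85; pay $83.41 → $5,958.44
Installment 2: $5,958.44 +$83.41 interest = $6,041.85; pay $83.41 → $5,958.44
Installment 3: $5,958.44 +$83.41 interest = $6,041.85; pay $1,948.31 → $4,093.54

$4,093.54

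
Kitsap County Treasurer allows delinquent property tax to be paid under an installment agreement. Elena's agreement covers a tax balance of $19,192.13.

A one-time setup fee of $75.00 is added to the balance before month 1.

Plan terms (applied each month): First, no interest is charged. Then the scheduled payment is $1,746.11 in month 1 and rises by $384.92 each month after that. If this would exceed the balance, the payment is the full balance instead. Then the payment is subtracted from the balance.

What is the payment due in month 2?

Month 1: $19,267.13 − $1,746.11 → $17,521.02
Month 2: $17,521.02 − $2,131.03 → $15,389.99

$2,131.03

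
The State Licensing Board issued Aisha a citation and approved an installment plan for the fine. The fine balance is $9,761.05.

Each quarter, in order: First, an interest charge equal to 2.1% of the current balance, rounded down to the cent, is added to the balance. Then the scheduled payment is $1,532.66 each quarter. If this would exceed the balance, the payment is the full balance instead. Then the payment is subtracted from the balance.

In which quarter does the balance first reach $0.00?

7

Quarter 1: $9,761.05 +$204.98 interest = $9,966.03; pay $1,532.66 → $8,433.37
Quarter 2: $8,433.37 +$177.10 interest = $8,610.47; pay $1,532.66 → $7,077.81
Quarter 3: $7,077.81 +$148.63 interest = $7,226.44; pay $1,532.66 → $5,693.78
Quarter 4: $5,693.78 +$119.56 interest = $5,813.34; pay $1,532.66 → $4,280.68
Quarter 5: $4,280.68 +$89.89 interest = $4,370.57; pay $1,532.66 → $2,837.91
Quarter 6: $2,837.91 +$59.59 interest = $2,897.50; pay $1,532.66 → $1,364.84
Quarter 7: $1,364.84 +$28.66 interest = $1,393.50; pay $1,393.50 → $0.00
Balance reaches $0.00 in quarter 7.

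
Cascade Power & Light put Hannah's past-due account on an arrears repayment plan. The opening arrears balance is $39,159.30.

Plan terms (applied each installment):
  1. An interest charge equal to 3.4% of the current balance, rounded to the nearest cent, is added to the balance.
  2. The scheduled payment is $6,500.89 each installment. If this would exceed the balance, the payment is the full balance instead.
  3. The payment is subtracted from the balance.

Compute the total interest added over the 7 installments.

Installment 1: opening $39,159.30; interest $1,331.42 → $40,490.72; payment $6,500.89; balance $33,989.83
Installment 2: opening $33,989.83; interest $1,155.65 → $35,145.48; payment $6,500.89; balance $28,644.59
Installment 3: opening $28,644.59; interest $973.92 → $29,618.51; payment $6,500.89; balance $23,117.62
Installment 4: opening $23,117.62; interest $786.00 → $23,903.62; payment $6,500.89; balance $17,402.73
Installment 5: opening $17,402.73; interest $591.69 → $17,994.42; payment $6,500.89; balance $11,493.53
Installment 6: opening $11,493.53; interest $390.78 → $11,884.31; payment $6,500.89; balance $5,383.42
Installment 7: opening $5,383.42; interest $183.04 → $5,566.46; payment $5,566.46; balance $0.00
Total interest: $1,331.42 + $1,155.65 + $973.92 + $786.00 + $591.69 + $390.78 + $183.04 = $5,412.50

$5,412.50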